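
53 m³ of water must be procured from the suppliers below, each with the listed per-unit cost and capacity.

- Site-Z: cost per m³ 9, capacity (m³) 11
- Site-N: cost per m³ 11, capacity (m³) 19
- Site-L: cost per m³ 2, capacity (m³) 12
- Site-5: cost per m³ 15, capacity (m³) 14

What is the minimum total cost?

497

Cheapest first:
Site-L (2): use full 12 ; 41 m³ to go.
Take 11 from Site-Z at 9 ; need 30 more.
Take 19 from Site-N at 11 ; need 11 more.
Take 11 from Site-5 at 15 to finish.
Cost = 12×2 + 11×9 + 19×11 + 11×15 = 497.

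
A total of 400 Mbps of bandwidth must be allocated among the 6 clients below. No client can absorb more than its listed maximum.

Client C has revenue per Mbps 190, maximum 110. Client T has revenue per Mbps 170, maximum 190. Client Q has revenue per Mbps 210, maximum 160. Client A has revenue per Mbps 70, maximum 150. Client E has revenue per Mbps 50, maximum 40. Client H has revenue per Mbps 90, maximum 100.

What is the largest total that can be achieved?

76600

Order the clients by revenue per Mbps: Client Q 210 > Client C 190 > Client T 170 > Client H 90 > Client A 70 > Client E 50.
Give Client Q 160 to hit its cap of 160 ; 240 left.
Client C takes 110 to reach its cap of 110 ; 130 left.
Client T has room for 190 but only 130 remain, so it gets 130.
Total = 190×110 + 170×130 + 210×160 = 76600.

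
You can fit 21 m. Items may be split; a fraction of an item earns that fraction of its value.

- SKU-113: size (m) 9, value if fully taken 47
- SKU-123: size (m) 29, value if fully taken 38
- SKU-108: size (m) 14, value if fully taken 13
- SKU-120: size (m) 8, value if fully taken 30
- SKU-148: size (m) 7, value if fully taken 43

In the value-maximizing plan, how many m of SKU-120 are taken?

Rank by value-to-size ratio: SKU-148 43/7≈6.14, SKU-113 47/9≈5.22, SKU-120 30/8≈3.75, SKU-123 38/29≈1.31, SKU-108 13/14≈0.929.
Take all of SKU-148 (7 m, value 43) — 14 m left.
Take all of SKU-113 (9 m, value 47) — 5 m left.
Only 5 m remain; take 5/8 of SKU-120 for value 30×5/8 = 18.75.

5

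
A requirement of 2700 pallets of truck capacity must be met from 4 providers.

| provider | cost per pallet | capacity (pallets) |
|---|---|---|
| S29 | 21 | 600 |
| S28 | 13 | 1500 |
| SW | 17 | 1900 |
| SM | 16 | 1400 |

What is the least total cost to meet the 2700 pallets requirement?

Use providers in increasing cost order.
Take 1500 from S28 at 13 ; need 1200 more.
Take 1200 from SM at 16 to finish.
SW, S29: unused.
Cost = 1500×13 + 1200×16 = 38700.

38700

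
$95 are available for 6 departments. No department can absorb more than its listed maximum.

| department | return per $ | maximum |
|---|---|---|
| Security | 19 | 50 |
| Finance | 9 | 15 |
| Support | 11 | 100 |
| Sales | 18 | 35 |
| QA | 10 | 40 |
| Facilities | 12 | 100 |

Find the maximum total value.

Highest return per $ first: Security 19 > Sales 18 > Facilities 12 > Support 11 > QA 10 > Finance 9.
Security: +50 to 50 (cap) → 45 left.
Give Sales 35 to hit its cap of 35 → 10 left.
Facilities has room for 100 but only 10 remain, so it gets 10.
Total = 19×50 + 18×35 + 12×10 = 1700.

1700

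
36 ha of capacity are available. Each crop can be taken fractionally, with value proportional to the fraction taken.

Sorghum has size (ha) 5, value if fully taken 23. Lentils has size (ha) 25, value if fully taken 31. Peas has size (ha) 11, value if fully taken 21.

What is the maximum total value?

Sort by value density: Sorghum 23/5≈4.6, Peas 21/11≈1.91, Lentils 31/25≈1.24.
All 5 ha of Sorghum fit (value 23) ; 31 remain.
All 11 ha of Peas fit (value 21) ; 20 remain.
Fill the last 20 ha with part of Lentils: 20/25 of it earns 24.8.
Total value = 68.8.

68.8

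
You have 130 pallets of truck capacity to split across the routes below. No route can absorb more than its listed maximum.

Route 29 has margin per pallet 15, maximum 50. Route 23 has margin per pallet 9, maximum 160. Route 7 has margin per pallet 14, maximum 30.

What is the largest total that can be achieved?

Highest margin per pallet first: Route 29 15 > Route 7 14 > Route 23 9.
Route 29: +50 to 50 (cap) → 80 left.
Route 7: +30 to 30 (cap) → 50 left.
Route 23: +50 (room for 160) → 50. Pool exhausted.
Total = 15×50 + 9×50 + 14×30 = 1620.

1620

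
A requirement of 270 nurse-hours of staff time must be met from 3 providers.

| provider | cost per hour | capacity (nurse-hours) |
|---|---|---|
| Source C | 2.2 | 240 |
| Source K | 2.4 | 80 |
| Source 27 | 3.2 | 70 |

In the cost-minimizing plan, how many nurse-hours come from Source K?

Cheapest first:
Source C (2.2): use full 240 ; 30 nurse-hours to go.
Take 30 from Source K at 2.4 to finish.
Source 27: unused.

30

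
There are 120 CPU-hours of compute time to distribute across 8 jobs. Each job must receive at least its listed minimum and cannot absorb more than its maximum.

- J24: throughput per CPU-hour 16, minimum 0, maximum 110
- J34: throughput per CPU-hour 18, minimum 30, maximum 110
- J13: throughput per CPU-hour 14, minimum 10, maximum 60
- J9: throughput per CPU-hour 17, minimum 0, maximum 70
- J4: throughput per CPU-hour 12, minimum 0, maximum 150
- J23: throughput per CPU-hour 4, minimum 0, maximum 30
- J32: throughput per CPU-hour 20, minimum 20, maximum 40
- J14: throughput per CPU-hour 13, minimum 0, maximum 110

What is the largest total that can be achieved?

Meeting every minimum uses 0+30+10+0+0+0+20+0 = 60 CPU-hours, leaving 60.
Order the jobs by throughput per CPU-hour: J32 20 > J34 18 > J9 17 > J24 16 > J13 14 > J14 13 > J4 12 > J23 4.
J32: +20 to 40 (cap) — 40 left.
J34 has room for 80 more but only 40 remain, so it gets 70.
Total = 18×70 + 14×10 + 20×40 = 2200.

2200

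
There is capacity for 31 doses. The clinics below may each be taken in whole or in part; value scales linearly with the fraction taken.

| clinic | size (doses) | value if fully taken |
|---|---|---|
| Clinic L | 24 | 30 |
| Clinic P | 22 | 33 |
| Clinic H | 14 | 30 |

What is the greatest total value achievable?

Rank by value-to-size ratio: Clinic H 30/14≈2.14, Clinic P 33/22≈1.5, Clinic L 30/24≈1.25.
Clinic H: take in full, 14 doses for value 30 ; 17 left.
Fill the last 17 doses with part of Clinic P: 17/22 of it earns 25.5.
Total value = 55.5.

55.5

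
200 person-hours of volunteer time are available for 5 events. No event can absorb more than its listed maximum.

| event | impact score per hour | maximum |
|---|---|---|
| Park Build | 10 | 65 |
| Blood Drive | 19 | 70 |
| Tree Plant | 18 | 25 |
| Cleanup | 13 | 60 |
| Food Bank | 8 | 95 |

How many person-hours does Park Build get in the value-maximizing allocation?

45

Highest impact score per hour first: Blood Drive 19 > Tree Plant 18 > Cleanup 13 > Park Build 10 > Food Bank 8.
Give Blood Drive 70 to hit its cap of 70 → 130 left.
Tree Plant: +25 to 25 (cap) → 105 left.
Give Cleanup 60 to hit its cap of 60 → 45 left.
Only 45 left; Park Build takes them to reach 45.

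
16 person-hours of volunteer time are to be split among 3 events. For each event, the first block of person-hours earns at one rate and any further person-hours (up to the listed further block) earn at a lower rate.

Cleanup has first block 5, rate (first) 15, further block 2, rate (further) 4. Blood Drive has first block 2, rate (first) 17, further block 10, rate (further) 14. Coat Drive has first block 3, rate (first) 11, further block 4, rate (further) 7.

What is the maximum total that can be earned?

Rank every tier by rate: Blood Drive/first 17 > Cleanup/first 15 > Blood Drive/second 14 > Coat Drive/first 11 > Coat Drive/second 7 > Cleanup/second 4.
Blood Drive/first (17): +2 — 14 left.
Cleanup first at 15: fill all 5 — 9 left.
Blood Drive/second: +9 of 10 at 14; pool empty.
Total = 17×2 + 15×5 + 14×9 = 235.

235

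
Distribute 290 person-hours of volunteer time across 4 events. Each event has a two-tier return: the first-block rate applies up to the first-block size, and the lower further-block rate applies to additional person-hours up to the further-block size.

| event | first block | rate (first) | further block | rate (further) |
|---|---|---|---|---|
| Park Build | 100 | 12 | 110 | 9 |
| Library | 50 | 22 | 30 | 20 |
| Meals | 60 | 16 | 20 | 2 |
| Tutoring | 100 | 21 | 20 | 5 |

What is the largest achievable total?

Order all 8 blocks by rate: Library/first 22 > Tutoring/first 21 > Library/second 20 > Meals/first 16 > Park Build/first 12 > Park Build/second 9 > Tutoring/second 5 > Meals/second 2.
Fill Library first block (50 at 22) → 240 left.
Tutoring/first (21): +100 → 140 left.
Library second at 20: fill all 30 → 110 left.
Meals/first (16): +60 → 50 left.
Park Build first at 12: only 50 left, fill 50.
Total = 22×50 + 21×100 + 20×30 + 16×60 + 12×50 = 5360.

5360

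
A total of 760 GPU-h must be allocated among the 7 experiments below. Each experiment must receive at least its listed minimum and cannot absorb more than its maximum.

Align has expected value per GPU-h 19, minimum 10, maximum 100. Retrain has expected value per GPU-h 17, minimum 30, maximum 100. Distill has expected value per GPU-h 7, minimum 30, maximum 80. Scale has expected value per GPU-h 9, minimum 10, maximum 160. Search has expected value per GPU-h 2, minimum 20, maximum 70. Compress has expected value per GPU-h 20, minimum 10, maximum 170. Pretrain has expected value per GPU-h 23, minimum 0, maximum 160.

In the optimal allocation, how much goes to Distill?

50

Meeting every minimum uses 10+30+30+10+20+10+0 = 110 GPU-h, leaving 650.
Rank by expected value per GPU-h: Pretrain 23 > Compress 20 > Align 19 > Retrain 17 > Scale 9 > Distill 7 > Search 2.
Pretrain: +160 to 160 (cap) → 490 left.
Compress: +160 to 170 (cap) → 330 left.
Give Align 90 more to hit its cap of 100 → 240 left.
Retrain takes 70 more to reach its cap of 100 → 170 left.
Scale takes 150 more to reach its cap of 160 → 20 left.
Only 20 left; Distill takes them to reach 50.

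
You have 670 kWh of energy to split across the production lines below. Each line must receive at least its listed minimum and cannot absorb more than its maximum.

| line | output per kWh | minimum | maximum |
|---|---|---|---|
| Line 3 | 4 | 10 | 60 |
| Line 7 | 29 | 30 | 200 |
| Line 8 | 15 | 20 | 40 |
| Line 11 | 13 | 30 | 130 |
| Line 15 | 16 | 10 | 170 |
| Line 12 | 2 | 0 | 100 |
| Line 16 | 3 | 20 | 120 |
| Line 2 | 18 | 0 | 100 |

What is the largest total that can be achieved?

Meeting every minimum uses 10+30+20+30+10+0+20+0 = 120 kWh, leaving 550.
Order the production lines by output per kWh: Line 7 29 > Line 2 18 > Line 15 16 > Line 8 15 > Line 11 13 > Line 3 4 > Line 16 3 > Line 12 2.
Line 7: +170 to 200 (cap) — 380 left.
Line 2: +100 to 100 (cap) — 280 left.
Give Line 15 160 more to hit its cap of 170 — 120 left.
Line 8 takes 20 more to reach its cap of 40 — 100 left.
Line 11: +100 to 130 (cap) — 0 left.
Total = 4×10 + 29×200 + 15×40 + 13×130 + 16×170 + 3×20 + 18×100 = 12710.

12710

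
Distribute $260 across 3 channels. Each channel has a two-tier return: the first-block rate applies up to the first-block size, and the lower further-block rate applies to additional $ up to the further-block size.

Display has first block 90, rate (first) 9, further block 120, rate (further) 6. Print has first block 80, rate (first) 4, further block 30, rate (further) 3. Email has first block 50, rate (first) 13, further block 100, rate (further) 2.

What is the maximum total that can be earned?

2180

Treat each block as its own option and order by rate: Email/first 13 > Display/first 9 > Display/second 6 > Print/first 4 > Print/second 3 > Email/second 2.
Fill Email first block (50 at 13) ; 210 left.
Fill Display first block (90 at 9) ; 120 left.
Fill Display second block (120 at 6) ; 0 left.
Total = 13×50 + 9×90 + 6×120 = 2180.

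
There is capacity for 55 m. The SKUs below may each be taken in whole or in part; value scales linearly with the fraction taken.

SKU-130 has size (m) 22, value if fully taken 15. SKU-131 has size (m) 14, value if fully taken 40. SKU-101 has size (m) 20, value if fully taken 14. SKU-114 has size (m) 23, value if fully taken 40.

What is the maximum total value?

92.6

Rank by value-to-size ratio: SKU-131 40/14≈2.86, SKU-114 40/23≈1.74, SKU-101 14/20≈0.7, SKU-130 15/22≈0.682.
All 14 m of SKU-131 fit (value 40) — 41 remain.
SKU-114: take in full, 23 m for value 40 — 18 left.
Only 18 m remain; take 18/20 of SKU-101 for value 14×18/20 = 12.6.
Total value = 92.6.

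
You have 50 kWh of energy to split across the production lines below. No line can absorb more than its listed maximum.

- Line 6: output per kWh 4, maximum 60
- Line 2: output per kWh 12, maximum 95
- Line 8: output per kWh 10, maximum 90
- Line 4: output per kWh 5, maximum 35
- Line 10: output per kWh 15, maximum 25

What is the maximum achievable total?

675

Highest output per kWh first: Line 10 15 > Line 2 12 > Line 8 10 > Line 4 5 > Line 6 4.
Give Line 10 25 to hit its cap of 25 ; 25 left.
Line 2 has room for 95 but only 25 remain, so it gets 25.
Total = 12×25 + 15×25 = 675.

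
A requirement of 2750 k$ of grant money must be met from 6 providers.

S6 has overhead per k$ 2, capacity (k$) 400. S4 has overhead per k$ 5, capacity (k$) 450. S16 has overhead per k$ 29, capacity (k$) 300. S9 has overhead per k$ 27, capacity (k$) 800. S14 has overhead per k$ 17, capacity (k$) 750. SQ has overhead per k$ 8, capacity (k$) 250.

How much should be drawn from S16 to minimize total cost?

Fill from the cheapest provider first.
S6 (2): use full 400 — 2350 k$ to go.
Take 450 from S4 at 5 — need 1900 more.
SQ at 8: take all 250 k$ — 1650 still needed.
S14 at 17: take all 750 k$ — 900 still needed.
Take 800 from S9 at 27 — need 100 more.
S16 (29): take the remaining 100 — done.

100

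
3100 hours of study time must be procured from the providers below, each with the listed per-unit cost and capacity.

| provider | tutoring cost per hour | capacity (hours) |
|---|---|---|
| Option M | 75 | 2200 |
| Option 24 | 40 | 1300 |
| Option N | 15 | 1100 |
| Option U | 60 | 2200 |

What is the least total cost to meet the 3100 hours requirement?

Use providers in increasing cost order.
Option N at 15: take all 1100 hours → 2000 still needed.
Option 24 (40): use full 1300 → 700 hours to go.
Option U (60): take the remaining 700 → done.
Option M: unused.
Cost = 1100×15 + 1300×40 + 700×60 = 110500.

110500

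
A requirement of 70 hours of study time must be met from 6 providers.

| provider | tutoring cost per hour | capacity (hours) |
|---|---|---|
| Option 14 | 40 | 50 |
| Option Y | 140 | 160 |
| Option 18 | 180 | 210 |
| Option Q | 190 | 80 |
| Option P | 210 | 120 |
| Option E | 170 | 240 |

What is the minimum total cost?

4800

Use providers in increasing cost order.
Option 14 at 40: take all 50 hours — 20 still needed.
Take 20 from Option Y at 140 to finish.
Option E, Option 18, Option Q, Option P: unused.
Cost = 50×40 + 20×140 = 4800.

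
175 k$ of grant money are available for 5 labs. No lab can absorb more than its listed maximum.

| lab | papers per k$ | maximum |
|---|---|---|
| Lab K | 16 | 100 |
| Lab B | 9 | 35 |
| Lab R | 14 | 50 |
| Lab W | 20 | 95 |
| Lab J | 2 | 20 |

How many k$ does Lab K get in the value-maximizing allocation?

Rank by papers per k$: Lab W 20 > Lab K 16 > Lab R 14 > Lab B 9 > Lab J 2.
Lab W: +95 to 95 (cap) ; 80 left.
Lab K has room for 100 but only 80 remain, so it gets 80.

80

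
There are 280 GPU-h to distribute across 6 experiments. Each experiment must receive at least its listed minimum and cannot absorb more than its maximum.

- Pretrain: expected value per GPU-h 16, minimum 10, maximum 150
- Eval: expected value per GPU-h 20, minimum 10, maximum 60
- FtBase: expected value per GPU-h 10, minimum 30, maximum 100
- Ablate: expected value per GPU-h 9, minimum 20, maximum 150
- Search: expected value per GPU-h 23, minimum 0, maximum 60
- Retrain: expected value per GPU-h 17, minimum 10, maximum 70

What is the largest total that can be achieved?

4890

Meeting every minimum uses 10+10+30+20+0+10 = 80 GPU-h, leaving 200.
Order the experiments by expected value per GPU-h: Search 23 > Eval 20 > Retrain 17 > Pretrain 16 > FtBase 10 > Ablate 9.
Search: +60 to 60 (cap) ; 140 left.
Eval takes 50 more to reach its cap of 60 ; 90 left.
Retrain: +60 to 70 (cap) ; 30 left.
Only 30 left; Pretrain takes them to reach 40.
Total = 16×40 + 20×60 + 10×30 + 9×20 + 23×60 + 17×70 = 4890.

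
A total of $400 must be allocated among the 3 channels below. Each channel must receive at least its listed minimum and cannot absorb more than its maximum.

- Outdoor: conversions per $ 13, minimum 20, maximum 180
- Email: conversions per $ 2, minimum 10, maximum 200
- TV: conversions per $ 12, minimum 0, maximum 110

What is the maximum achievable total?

Meeting every minimum uses 20+10+0 = 30 $, leaving 370.
Highest conversions per $ first: Outdoor 13 > TV 12 > Email 2.
Give Outdoor 160 more to hit its cap of 180 → 210 left.
TV: +110 to 110 (cap) → 100 left.
Email: +100 (room for 190) → 110. Pool exhausted.
Total = 13×180 + 2×110 + 12×110 = 3880.

3880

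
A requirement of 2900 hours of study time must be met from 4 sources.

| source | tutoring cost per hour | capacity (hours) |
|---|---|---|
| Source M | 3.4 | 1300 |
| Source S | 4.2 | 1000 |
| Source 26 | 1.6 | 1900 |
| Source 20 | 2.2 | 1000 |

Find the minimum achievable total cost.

5240

Cheapest first:
Take 1900 from Source 26 at 1.6 ; need 1000 more.
Source 20 (2.2): use full 1000 ; 0 hours to go.
Source M, Source S: unused.
Cost = 1900×1.6 + 1000×2.2 = 5240.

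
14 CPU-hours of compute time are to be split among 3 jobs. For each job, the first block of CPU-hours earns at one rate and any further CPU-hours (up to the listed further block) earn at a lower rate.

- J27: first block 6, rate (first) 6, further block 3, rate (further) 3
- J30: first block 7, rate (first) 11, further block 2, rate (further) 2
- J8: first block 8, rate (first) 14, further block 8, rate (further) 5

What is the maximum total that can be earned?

178

Treat each block as its own option and order by rate: J8/T1 14 > J30/T1 11 > J27/T1 6 > J8/T2 5 > J27/T2 3 > J30/T2 2.
J8/T1 (14): +8 → 6 left.
J30/T1: +6 of 7 at 11; pool empty.
Total = 14×8 + 11×6 = 178.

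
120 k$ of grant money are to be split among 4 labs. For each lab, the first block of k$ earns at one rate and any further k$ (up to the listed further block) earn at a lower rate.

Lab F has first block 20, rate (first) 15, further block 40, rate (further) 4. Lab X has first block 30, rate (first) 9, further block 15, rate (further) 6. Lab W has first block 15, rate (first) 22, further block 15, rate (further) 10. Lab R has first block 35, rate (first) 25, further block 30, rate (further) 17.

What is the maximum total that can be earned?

Treat each block as its own option and order by rate: Lab R/T1 25 > Lab W/T1 22 > Lab R/T2 17 > Lab F/T1 15 > Lab W/T2 10 > Lab X/T1 9 > Lab X/T2 6 > Lab F/T2 4.
Lab R/T1 (25): +35 → 85 left.
Fill Lab W T1 block (15 at 22) → 70 left.
Fill Lab R T2 block (30 at 17) → 40 left.
Fill Lab F T1 block (20 at 15) → 20 left.
Fill Lab W T2 block (15 at 10) → 5 left.
Lab X/T1: +5 of 30 at 9; pool empty.
Total = 25×35 + 22×15 + 17×30 + 15×20 + 10×15 + 9×5 = 2210.

2210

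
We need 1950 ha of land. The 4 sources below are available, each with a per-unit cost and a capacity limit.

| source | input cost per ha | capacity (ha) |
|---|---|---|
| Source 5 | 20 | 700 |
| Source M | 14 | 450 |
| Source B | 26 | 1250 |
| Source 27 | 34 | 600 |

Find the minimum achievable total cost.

41100

Use sources in increasing cost order.
Source M at 14: take all 450 ha — 1500 still needed.
Source 5 at 20: take all 700 ha — 800 still needed.
Take 800 from Source B at 26 to finish.
Source 27: unused.
Cost = 450×14 + 700×20 + 800×26 = 41100.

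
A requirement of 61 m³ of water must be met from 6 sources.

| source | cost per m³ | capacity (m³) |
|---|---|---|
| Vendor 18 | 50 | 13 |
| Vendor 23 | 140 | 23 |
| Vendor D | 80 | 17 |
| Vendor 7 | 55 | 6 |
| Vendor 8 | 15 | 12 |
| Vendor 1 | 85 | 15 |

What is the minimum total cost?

Cheapest first:
Take 12 from Vendor 8 at 15 — need 49 more.
Vendor 18 at 50: take all 13 m³ — 36 still needed.
Take 6 from Vendor 7 at 55 — need 30 more.
Take 17 from Vendor D at 80 — need 13 more.
Vendor 1 at 85: take 13 of its 15 — requirement met.
Vendor 23: unused.
Cost = 12×15 + 13×50 + 6×55 + 17×80 + 13×85 = 3625.

3625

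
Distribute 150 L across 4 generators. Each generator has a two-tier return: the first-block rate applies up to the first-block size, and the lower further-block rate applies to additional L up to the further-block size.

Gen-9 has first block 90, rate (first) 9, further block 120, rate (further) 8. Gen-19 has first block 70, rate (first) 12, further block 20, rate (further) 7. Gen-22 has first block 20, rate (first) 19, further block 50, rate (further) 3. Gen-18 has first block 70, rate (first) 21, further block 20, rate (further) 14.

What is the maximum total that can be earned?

Order all 8 blocks by rate: Gen-18/first 21 > Gen-22/first 19 > Gen-18/second 14 > Gen-19/first 12 > Gen-9/first 9 > Gen-9/second 8 > Gen-19/second 7 > Gen-22/second 3.
Gen-18/first (21): +70 — 80 left.
Gen-22 first at 19: fill all 20 — 60 left.
Gen-18 second at 14: fill all 20 — 40 left.
Gen-19/first: +40 of 70 at 12; pool empty.
Total = 21×70 + 19×20 + 14×20 + 12×40 = 2610.

2610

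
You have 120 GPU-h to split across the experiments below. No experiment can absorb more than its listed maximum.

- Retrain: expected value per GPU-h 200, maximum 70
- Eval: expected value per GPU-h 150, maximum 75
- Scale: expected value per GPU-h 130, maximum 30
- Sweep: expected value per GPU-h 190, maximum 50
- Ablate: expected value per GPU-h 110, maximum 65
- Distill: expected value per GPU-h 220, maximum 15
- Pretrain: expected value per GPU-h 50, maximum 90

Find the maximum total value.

23950

Highest expected value per GPU-h first: Distill 220 > Retrain 200 > Sweep 190 > Eval 150 > Scale 130 > Ablate 110 > Pretrain 50.
Distill takes 15 to reach its cap of 15 — 105 left.
Give Retrain 70 to hit its cap of 70 — 35 left.
Sweep has room for 50 but only 35 remain, so it gets 35.
Total = 200×70 + 190×35 + 220×15 = 23950.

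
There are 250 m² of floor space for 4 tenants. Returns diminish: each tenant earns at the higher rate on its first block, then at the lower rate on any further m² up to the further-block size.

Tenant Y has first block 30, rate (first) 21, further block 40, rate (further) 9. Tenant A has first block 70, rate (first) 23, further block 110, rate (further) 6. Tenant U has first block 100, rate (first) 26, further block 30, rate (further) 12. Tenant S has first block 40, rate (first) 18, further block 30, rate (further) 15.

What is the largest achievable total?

5710

Order all 8 blocks by rate: Tenant U/tier1 26 > Tenant A/tier1 23 > Tenant Y/tier1 21 > Tenant S/tier1 18 > Tenant S/tier2 15 > Tenant U/tier2 12 > Tenant Y/tier2 9 > Tenant A/tier2 6.
Tenant U/tier1 (26): +100 ; 150 left.
Tenant A/tier1 (23): +70 ; 80 left.
Fill Tenant Y tier1 block (30 at 21) ; 50 left.
Tenant S tier1 at 18: fill all 40 ; 10 left.
Tenant S tier2 at 15: only 10 left, fill 10.
Total = 26×100 + 23×70 + 21×30 + 18×40 + 15×10 = 5710.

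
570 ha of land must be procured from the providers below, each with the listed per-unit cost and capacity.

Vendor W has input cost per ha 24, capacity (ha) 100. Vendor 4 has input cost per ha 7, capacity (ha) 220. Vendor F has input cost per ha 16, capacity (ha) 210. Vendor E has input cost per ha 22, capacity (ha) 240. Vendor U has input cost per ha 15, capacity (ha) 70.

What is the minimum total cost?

7490

Use providers in increasing cost order.
Vendor 4 at 7: take all 220 ha ; 350 still needed.
Take 70 from Vendor U at 15 ; need 280 more.
Vendor F at 16: take all 210 ha ; 70 still needed.
Take 70 from Vendor E at 22 to finish.
Vendor W: unused.
Cost = 220×7 + 70×15 + 210×16 + 70×22 = 7490.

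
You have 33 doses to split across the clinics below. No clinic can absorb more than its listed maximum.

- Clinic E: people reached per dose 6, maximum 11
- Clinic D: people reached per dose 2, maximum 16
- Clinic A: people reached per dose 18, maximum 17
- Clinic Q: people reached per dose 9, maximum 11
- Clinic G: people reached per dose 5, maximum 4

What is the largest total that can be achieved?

Rank by people reached per dose: Clinic A 18 > Clinic Q 9 > Clinic E 6 > Clinic G 5 > Clinic D 2.
Give Clinic A 17 to hit its cap of 17 — 16 left.
Clinic Q takes 11 to reach its cap of 11 — 5 left.
Only 5 left; Clinic E takes them to reach 5.
Total = 6×5 + 18×17 + 9×11 = 435.

435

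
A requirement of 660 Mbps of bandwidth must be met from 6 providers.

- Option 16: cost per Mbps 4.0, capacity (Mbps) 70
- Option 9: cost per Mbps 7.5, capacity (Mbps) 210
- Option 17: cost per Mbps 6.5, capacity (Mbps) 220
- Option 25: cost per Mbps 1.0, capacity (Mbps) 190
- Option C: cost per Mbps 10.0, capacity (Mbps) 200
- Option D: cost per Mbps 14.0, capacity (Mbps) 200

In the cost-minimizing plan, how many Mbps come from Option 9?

180

Cheapest first:
Option 25 at 1.0: take all 190 Mbps ; 470 still needed.
Option 16 at 4.0: take all 70 Mbps ; 400 still needed.
Take 220 from Option 17 at 6.5 ; need 180 more.
Option 9 at 7.5: take 180 of its 210 ; requirement met.
Option C, Option D: unused.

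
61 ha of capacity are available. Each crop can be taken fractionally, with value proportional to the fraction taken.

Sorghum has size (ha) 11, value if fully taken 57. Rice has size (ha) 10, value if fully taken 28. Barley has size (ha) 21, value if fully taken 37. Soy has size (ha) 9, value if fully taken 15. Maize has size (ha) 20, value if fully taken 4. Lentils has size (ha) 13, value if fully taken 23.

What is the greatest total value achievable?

155

Sort by value density: Sorghum 57/11≈5.18, Rice 28/10≈2.8, Lentils 23/13≈1.77, Barley 37/21≈1.76, Soy 15/9≈1.67, Maize 4/20≈0.2.
All 11 ha of Sorghum fit (value 57) → 50 remain.
Take all of Rice (10 ha, value 28) → 40 ha left.
Take all of Lentils (13 ha, value 23) → 27 ha left.
Barley: take in full, 21 ha for value 37 → 6 left.
Only 6 ha remain; take 6/9 of Soy for value 15×6/9 = 10.
Total value = 155.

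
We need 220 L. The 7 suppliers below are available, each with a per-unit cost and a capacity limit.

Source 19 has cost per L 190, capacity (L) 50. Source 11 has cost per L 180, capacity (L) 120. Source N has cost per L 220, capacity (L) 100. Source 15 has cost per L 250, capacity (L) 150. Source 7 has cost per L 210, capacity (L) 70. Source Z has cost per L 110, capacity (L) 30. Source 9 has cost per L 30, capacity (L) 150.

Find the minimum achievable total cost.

Use suppliers in increasing cost order.
Source 9 at 30: take all 150 L — 70 still needed.
Source Z at 110: take all 30 L — 40 still needed.
Source 11 (180): take the remaining 40 — done.
Source 19, Source 7, Source N, Source 15: unused.
Cost = 150×30 + 30×110 + 40×180 = 15000.

15000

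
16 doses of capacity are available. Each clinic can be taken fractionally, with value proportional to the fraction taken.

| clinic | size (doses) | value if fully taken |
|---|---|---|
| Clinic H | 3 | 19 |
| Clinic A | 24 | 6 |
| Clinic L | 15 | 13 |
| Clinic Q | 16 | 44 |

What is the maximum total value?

Rank by value-to-size ratio: Clinic H 19/3≈6.33, Clinic Q 44/16≈2.75, Clinic L 13/15≈0.867, Clinic A 6/24≈0.25.
Clinic H: take in full, 3 doses for value 19 → 13 left.
Only 13 doses remain; take 13/16 of Clinic Q for value 44×13/16 = 35.75.
Total value = 54.75.

54.75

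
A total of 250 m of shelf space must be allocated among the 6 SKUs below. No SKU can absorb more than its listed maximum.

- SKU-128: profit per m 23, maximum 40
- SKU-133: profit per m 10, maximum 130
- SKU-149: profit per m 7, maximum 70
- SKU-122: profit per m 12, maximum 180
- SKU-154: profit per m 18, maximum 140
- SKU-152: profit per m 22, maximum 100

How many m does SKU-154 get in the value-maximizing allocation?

Highest profit per m first: SKU-128 23 > SKU-152 22 > SKU-154 18 > SKU-122 12 > SKU-133 10 > SKU-149 7.
SKU-128: +40 to 40 (cap) → 210 left.
SKU-152 takes 100 to reach its cap of 100 → 110 left.
SKU-154: +110 (room for 140) → 110. Pool exhausted.

110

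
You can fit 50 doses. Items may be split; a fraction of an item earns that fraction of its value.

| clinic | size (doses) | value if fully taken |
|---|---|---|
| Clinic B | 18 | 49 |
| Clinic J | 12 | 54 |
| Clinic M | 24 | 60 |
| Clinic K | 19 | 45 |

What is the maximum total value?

153

Sort by value density: Clinic J 54/12≈4.5, Clinic B 49/18≈2.72, Clinic M 60/24≈2.5, Clinic K 45/19≈2.37.
Clinic J: take in full, 12 doses for value 54 → 38 left.
Clinic B: take in full, 18 doses for value 49 → 20 left.
Only 20 doses remain; take 20/24 of Clinic M for value 60×20/24 = 50.
Total value = 153.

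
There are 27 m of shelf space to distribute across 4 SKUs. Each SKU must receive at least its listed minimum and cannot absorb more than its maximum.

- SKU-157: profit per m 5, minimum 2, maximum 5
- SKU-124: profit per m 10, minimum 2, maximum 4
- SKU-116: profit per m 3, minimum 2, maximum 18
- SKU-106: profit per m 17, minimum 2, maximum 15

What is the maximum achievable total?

329

Meeting every minimum uses 2+2+2+2 = 8 m, leaving 19.
Order the SKUs by profit per m: SKU-106 17 > SKU-124 10 > SKU-157 5 > SKU-116 3.
Give SKU-106 13 more to hit its cap of 15 — 6 left.
Give SKU-124 2 more to hit its cap of 4 — 4 left.
SKU-157 takes 3 more to reach its cap of 5 — 1 left.
SKU-116 has room for 16 more but only 1 remain, so it gets 3.
Total = 5×5 + 10×4 + 3×3 + 17×15 = 329.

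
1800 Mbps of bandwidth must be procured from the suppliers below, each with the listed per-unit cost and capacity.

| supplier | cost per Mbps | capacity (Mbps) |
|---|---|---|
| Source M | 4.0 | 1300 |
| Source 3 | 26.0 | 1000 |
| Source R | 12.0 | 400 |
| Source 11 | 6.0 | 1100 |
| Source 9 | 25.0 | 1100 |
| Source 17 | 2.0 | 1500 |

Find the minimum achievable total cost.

Cheapest first:
Source 17 at 2.0: take all 1500 Mbps → 300 still needed.
Source M (4.0): take the remaining 300 → done.
Source 11, Source R, Source 9, Source 3: unused.
Cost = 1500×2.0 + 300×4.0 = 4200.

4200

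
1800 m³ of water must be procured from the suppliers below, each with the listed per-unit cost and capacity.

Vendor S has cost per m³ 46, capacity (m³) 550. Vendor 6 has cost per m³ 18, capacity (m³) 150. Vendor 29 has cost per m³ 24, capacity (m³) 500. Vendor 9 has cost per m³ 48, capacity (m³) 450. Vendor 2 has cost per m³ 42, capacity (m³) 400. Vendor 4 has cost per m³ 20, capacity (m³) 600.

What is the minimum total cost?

50400

Use suppliers in increasing cost order.
Take 150 from Vendor 6 at 18 → need 1650 more.
Vendor 4 at 20: take all 600 m³ → 1050 still needed.
Vendor 29 (24): use full 500 → 550 m³ to go.
Vendor 2 (42): use full 400 → 150 m³ to go.
Take 150 from Vendor S at 46 to finish.
Vendor 9: unused.
Cost = 150×18 + 600×20 + 500×24 + 400×42 + 150×46 = 50400.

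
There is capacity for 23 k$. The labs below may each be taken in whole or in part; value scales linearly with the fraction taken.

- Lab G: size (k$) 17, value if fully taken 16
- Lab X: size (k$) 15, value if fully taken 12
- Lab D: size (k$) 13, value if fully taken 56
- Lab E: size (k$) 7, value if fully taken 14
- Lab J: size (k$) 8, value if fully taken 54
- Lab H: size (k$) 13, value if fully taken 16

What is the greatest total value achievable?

114

Best value per unit of size first: Lab J 54/8≈6.75, Lab D 56/13≈4.31, Lab E 14/7≈2, Lab H 16/13≈1.23, Lab G 16/17≈0.941, Lab X 12/15≈0.8.
Lab J: take in full, 8 k$ for value 54 — 15 left.
Take all of Lab D (13 k$, value 56) — 2 k$ left.
Only 2 k$ remain; take 2/7 of Lab E for value 14×2/7 = 4.
Total value = 114.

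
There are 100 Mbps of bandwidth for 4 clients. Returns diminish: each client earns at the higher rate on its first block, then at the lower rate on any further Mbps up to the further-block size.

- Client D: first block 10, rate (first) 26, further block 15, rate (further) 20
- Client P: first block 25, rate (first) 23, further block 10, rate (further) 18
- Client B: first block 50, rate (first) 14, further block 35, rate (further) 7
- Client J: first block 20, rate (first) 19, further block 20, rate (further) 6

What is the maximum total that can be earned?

1975

Treat each block as its own option and order by rate: Client D/tier1 26 > Client P/tier1 23 > Client D/tier2 20 > Client J/tier1 19 > Client P/tier2 18 > Client B/tier1 14 > Client B/tier2 7 > Client J/tier2 6.
Client D/tier1 (26): +10 ; 90 left.
Client P/tier1 (23): +25 ; 65 left.
Client D tier2 at 20: fill all 15 ; 50 left.
Client J tier1 at 19: fill all 20 ; 30 left.
Client P/tier2 (18): +10 ; 20 left.
20 remain; put them into Client B tier1 at 14.
Total = 26×10 + 23×25 + 20×15 + 19×20 + 18×10 + 14×20 = 1975.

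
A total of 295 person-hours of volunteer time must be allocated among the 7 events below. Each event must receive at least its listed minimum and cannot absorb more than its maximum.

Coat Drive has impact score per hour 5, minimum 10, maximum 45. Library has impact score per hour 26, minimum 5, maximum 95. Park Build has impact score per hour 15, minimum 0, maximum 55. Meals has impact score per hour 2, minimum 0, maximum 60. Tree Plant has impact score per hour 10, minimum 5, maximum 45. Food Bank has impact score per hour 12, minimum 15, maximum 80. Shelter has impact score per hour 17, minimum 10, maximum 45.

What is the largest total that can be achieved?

Meeting every minimum uses 10+5+0+0+5+15+10 = 45 person-hours, leaving 250.
Rank by impact score per hour: Library 26 > Shelter 17 > Park Build 15 > Food Bank 12 > Tree Plant 10 > Coat Drive 5 > Meals 2.
Library: +90 to 95 (cap) ; 160 left.
Give Shelter 35 more to hit its cap of 45 ; 125 left.
Park Build takes 55 more to reach its cap of 55 ; 70 left.
Food Bank: +65 to 80 (cap) ; 5 left.
Only 5 left; Tree Plant takes them to reach 10.
Total = 5×10 + 26×95 + 15×55 + 10×10 + 12×80 + 17×45 = 5170.

5170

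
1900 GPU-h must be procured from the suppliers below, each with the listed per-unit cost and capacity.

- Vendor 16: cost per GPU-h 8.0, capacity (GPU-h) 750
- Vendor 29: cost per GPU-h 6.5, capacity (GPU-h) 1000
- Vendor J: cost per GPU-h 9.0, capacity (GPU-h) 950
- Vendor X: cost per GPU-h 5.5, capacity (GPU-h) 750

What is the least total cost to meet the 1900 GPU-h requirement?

Fill from the cheapest supplier first.
Vendor X at 5.5: take all 750 GPU-h ; 1150 still needed.
Take 1000 from Vendor 29 at 6.5 ; need 150 more.
Take 150 from Vendor 16 at 8.0 to finish.
Vendor J: unused.
Cost = 750×5.5 + 1000×6.5 + 150×8.0 = 11825.

11825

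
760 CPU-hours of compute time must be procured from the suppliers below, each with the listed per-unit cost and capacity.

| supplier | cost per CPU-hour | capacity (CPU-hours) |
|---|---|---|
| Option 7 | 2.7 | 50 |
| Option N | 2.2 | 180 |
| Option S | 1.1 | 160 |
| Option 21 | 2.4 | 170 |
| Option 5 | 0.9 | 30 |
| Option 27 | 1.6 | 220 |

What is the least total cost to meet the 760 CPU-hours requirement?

Fill from the cheapest supplier first.
Option 5 at 0.9: take all 30 CPU-hours — 730 still needed.
Take 160 from Option S at 1.1 — need 570 more.
Option 27 at 1.6: take all 220 CPU-hours — 350 still needed.
Take 180 from Option N at 2.2 — need 170 more.
Option 21 at 2.4: take all 170 CPU-hours — 0 still needed.
Option 7: unused.
Cost = 30×0.9 + 160×1.1 + 220×1.6 + 180×2.2 + 170×2.4 = 1359.

1359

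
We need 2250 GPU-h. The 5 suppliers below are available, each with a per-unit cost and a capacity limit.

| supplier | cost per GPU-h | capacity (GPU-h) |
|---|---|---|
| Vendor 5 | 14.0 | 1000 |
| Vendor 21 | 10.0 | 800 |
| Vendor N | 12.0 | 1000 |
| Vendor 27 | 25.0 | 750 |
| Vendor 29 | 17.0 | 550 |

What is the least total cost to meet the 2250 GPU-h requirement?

Cheapest first:
Vendor 21 (10.0): use full 800 ; 1450 GPU-h to go.
Vendor N at 12.0: take all 1000 GPU-h ; 450 still needed.
Take 450 from Vendor 5 at 14.0 to finish.
Vendor 29, Vendor 27: unused.
Cost = 800×10.0 + 1000×12.0 + 450×14.0 = 26300.

26300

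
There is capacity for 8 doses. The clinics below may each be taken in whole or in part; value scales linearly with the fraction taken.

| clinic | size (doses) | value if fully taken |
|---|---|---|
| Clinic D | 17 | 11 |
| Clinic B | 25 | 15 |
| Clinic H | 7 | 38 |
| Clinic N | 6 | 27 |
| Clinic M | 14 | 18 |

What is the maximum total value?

Rank by value-to-size ratio: Clinic H 38/7≈5.43, Clinic N 27/6≈4.5, Clinic M 18/14≈1.29, Clinic D 11/17≈0.647, Clinic B 15/25≈0.6.
All 7 doses of Clinic H fit (value 38) ; 1 remain.
Fill the last 1 doses with part of Clinic N: 1/6 of it earns 4.5.
Total value = 42.5.

42.5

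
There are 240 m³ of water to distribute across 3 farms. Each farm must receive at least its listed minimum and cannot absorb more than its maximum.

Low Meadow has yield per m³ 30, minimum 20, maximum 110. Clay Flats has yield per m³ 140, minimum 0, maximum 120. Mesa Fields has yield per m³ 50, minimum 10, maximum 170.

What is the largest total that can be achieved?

Meeting every minimum uses 20+0+10 = 30 m³, leaving 210.
Highest yield per m³ first: Clay Flats 140 > Mesa Fields 50 > Low Meadow 30.
Give Clay Flats 120 more to hit its cap of 120 ; 90 left.
Mesa Fields: +90 (room for 160) → 100. Pool exhausted.
Total = 30×20 + 140×120 + 50×100 = 22400.

22400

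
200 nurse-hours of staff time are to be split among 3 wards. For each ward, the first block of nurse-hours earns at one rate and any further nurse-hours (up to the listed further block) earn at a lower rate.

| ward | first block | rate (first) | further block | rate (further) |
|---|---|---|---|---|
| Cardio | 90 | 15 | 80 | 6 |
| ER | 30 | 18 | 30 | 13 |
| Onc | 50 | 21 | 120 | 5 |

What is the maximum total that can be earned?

Rank every tier by rate: Onc/T1 21 > ER/T1 18 > Cardio/T1 15 > ER/T2 13 > Cardio/T2 6 > Onc/T2 5.
Onc T1 at 21: fill all 50 ; 150 left.
ER/T1 (18): +30 ; 120 left.
Fill Cardio T1 block (90 at 15) ; 30 left.
ER/T2 (13): +30 ; 0 left.
Total = 21×50 + 18×30 + 15×90 + 13×30 = 3330.

3330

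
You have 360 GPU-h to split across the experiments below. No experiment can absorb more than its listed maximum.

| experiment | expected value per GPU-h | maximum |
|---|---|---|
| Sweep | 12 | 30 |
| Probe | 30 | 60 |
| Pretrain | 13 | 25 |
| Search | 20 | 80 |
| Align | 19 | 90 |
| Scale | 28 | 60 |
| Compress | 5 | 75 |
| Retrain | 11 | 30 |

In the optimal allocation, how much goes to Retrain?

15

Rank by expected value per GPU-h: Probe 30 > Scale 28 > Search 20 > Align 19 > Pretrain 13 > Sweep 12 > Retrain 11 > Compress 5.
Give Probe 60 to hit its cap of 60 ; 300 left.
Scale takes 60 to reach its cap of 60 ; 240 left.
Search: +80 to 80 (cap) ; 160 left.
Align takes 90 to reach its cap of 90 ; 70 left.
Pretrain takes 25 to reach its cap of 25 ; 45 left.
Give Sweep 30 to hit its cap of 30 ; 15 left.
Retrain has room for 30 but only 15 remain, so it gets 15.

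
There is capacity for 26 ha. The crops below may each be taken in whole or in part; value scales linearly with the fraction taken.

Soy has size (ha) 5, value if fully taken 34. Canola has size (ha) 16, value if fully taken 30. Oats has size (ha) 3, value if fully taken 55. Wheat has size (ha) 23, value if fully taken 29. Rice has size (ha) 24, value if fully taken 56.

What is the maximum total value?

131

Best value per unit of size first: Oats 55/3≈18.3, Soy 34/5≈6.8, Rice 56/24≈2.33, Canola 30/16≈1.88, Wheat 29/23≈1.26.
Take all of Oats (3 ha, value 55) — 23 ha left.
All 5 ha of Soy fit (value 34) — 18 remain.
18 ha left: a 18/24 share of Rice gives 56×18/24 = 42.
Total value = 131.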